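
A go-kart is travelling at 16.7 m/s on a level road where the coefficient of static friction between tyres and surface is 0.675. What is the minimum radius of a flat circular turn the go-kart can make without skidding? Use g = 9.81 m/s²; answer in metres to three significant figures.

42.1 m

At the limit, μ_s m g = m v²/r, so r_min = v²/(μ_s g) = (16.7)²/(0.675 × 9.81) = 278.9/6.622 = 42.12 m.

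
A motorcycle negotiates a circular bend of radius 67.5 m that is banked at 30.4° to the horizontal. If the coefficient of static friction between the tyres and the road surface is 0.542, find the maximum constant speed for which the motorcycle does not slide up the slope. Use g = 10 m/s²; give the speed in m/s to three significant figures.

33.4 m/s

At the maximum speed, friction acts down the slope at its limiting value f = μN. Radially (horizontal, toward centre): N sinθ + μN cosθ = mv²/r. Vertically: N cosθ − μN sinθ = mg.
Dividing: v² = r g (sinθ + μcosθ)/(cosθ − μsinθ).
sinθ + μcosθ = 0.5060 + 0.542×0.8625 = 0.9735; cosθ − μsinθ = 0.8625 − 0.542×0.5060 = 0.5882.
v² = 67.5 × 10.0 × 0.9735/0.5882 = 1117 m²/s², so v = 33.42 m/s.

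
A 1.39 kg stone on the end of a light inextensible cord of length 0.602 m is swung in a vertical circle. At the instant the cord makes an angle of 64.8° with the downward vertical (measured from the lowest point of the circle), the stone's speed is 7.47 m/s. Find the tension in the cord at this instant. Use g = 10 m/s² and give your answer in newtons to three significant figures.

135 N

Take the radial direction toward the centre of the circle as positive. The component of the weight along the string toward the centre is −mg cos φ (φ measured from the bottom), so Newton's second law along the string gives T − mg cos φ = m v²/r.
cos 64.8° = 0.4258, so T = m(v²/r + g cos φ) = 1.39 × ((7.47)²/0.602 + 10.0 × 0.4258) = 1.39 × (92.69 + (4.258)) = 1.39 × 96.95 = 134.8 N.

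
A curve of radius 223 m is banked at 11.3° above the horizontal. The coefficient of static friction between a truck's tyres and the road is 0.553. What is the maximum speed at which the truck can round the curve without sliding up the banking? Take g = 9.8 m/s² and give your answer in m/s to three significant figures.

43.0 m/s

At the maximum speed, friction acts down the slope at its limiting value f = μN. Radially (horizontal, toward centre): N sinθ + μN cosθ = mv²/r. Vertically: N cosθ − μN sinθ = mg.
Dividing: v² = r g (sinθ + μcosθ)/(cosθ − μsinθ).
sinθ + μcosθ = 0.1959 + 0.553×0.9806 = 0.7382; cosθ − μsinθ = 0.9806 − 0.553×0.1959 = 0.8723.
v² = 223 × 9.8 × 0.7382/0.8723 = 1850 m²/s², so v = 43.01 m/s.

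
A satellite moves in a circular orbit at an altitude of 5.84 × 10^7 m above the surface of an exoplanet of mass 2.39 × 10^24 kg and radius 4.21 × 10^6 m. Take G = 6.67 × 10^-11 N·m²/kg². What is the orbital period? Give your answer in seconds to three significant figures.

247000 s

r = R + h = 4.21 × 10^6 + 5.84 × 10^7 = 6.261 × 10^7 m. Gravity provides the centripetal force: G M m / r² = m v² / r ⇒ v = √(GM/r) = 1596 m/s.
T = 2πr/v = 2π × 6.261 × 10^7 / 1596 = 246500 s.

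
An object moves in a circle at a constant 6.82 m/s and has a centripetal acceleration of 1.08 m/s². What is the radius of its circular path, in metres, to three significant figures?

43.1 m

a_c = v²/r ⇒ r = v²/a_c = (6.82)²/1.08 = 46.51/1.08 = 43.07 m.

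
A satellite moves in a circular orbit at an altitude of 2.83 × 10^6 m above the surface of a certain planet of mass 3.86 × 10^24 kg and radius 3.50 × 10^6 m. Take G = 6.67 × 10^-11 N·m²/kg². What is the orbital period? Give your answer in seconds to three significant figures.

r = R + h = 3.50 × 10^6 + 2.83 × 10^6 = 6.330 × 10^6 m. Gravity provides the centripetal force: G M m / r² = m v² / r ⇒ v = √(GM/r) = 6378 m/s.
T = 2πr/v = 2π × 6.330 × 10^6 / 6378 = 6236 s.

6240 s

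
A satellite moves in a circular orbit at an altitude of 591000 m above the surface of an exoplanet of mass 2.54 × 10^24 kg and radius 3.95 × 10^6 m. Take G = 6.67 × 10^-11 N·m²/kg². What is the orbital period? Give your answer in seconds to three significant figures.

4670 s

r = R + h = 3.95 × 10^6 + 591000 = 4.541 × 10^6 m. Gravity provides the centripetal force: G M m / r² = m v² / r ⇒ v = √(GM/r) = 6108 m/s.
T = 2πr/v = 2π × 4.541 × 10^6 / 6108 = 4671 s.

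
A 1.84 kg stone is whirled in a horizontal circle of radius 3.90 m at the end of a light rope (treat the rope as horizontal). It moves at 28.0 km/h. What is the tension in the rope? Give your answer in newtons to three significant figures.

v = 28.0 km/h = 28.0/3.6 = 7.778 m/s.
The tension is the only horizontal force, so it supplies the full centripetal force: T = m v²/r = 1.84 × (7.778)²/3.90 = 1.84 × 60.49/3.90 = 28.54 N.

28.5 N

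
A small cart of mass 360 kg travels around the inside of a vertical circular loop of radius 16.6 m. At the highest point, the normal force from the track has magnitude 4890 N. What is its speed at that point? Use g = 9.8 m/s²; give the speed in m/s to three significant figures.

At the top, N + mg = mv²/r, so v = √(r(N/m + g)) = √(16.6 × (4890/360 + 9.8)) = √(16.6 × 23.38) = √388.2 = 19.70 m/s.

19.7 m/s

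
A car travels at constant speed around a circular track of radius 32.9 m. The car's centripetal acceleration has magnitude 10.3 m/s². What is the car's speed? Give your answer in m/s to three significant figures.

18.4 m/s

a_c = v²/r ⇒ v = √(a_c · r) = √(10.3 × 32.9) = √338.9 = 18.41 m/s.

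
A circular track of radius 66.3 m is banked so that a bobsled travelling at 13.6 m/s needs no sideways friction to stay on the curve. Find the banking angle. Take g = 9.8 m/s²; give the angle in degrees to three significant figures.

15.9°

With no friction, the horizontal component of the normal force provides the centripetal force: N sinθ = mv²/r, while N cosθ = mg vertically.
Dividing: tanθ = v²/(r g) = (13.6)²/(66.3 × 9.8) = 185.0/649.7 = 0.2847.
θ = arctan(0.2847) = 15.89°.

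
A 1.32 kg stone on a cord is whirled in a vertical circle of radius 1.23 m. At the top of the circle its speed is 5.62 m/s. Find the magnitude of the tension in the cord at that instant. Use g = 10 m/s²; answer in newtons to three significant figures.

At the top, both T and the weight mg point inward (toward the centre), so T + mg = mv²/r.
T = m(v²/r − g) = 1.32 × ((5.62)²/1.23 − 10.0) = 1.32 × (25.68 − 10.0) = 1.32 × 15.68 = 20.70 N.

20.7 N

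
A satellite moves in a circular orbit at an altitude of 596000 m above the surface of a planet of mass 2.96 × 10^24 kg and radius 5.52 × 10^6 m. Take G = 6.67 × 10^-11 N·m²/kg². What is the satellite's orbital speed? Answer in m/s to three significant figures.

Orbital radius r = R + h = 5.52 × 10^6 + 596000 = 6.116 × 10^6 m.
Gravity supplies the centripetal force: G M m / r² = m v² / r, so v = √(GM/r).
v = √(6.67 × 10^-11 × 2.96 × 10^24 / 6.116 × 10^6) = √(3.228 × 10^7) = 5682 m/s.

5680 m/s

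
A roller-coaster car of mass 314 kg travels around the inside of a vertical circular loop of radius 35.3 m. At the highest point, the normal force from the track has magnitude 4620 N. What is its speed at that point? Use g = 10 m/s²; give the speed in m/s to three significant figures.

At the top, N + mg = mv²/r, so v = √(r(N/m + g)) = √(35.3 × (4620/314 + 10.0)) = √(35.3 × 24.71) = √872.4 = 29.54 m/s.

29.5 m/s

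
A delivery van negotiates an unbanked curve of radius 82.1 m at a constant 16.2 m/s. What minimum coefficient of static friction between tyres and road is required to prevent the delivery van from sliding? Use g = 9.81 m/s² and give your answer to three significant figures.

Friction provides the centripetal force: μ_s m g = m v²/r, so μ_s = v²/(g r) = (16.20)²/(9.81 × 82.1) = 262.4/805.4 = 0.3259.

0.326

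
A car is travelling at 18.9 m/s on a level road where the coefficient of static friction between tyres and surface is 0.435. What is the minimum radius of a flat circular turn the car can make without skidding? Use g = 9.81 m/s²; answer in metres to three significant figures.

At the limit, μ_s m g = m v²/r, so r_min = v²/(μ_s g) = (18.9)²/(0.435 × 9.81) = 357.2/4.267 = 83.71 m.

83.7 m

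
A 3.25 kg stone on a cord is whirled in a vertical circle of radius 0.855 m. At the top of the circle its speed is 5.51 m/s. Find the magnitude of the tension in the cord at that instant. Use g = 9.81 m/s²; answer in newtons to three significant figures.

At the top, both T and the weight mg point inward (toward the centre), so T + mg = mv²/r.
T = m(v²/r − g) = 3.25 × ((5.51)²/0.855 − 9.81) = 3.25 × (35.51 − 9.81) = 3.25 × 25.70 = 83.52 N.

83.5 N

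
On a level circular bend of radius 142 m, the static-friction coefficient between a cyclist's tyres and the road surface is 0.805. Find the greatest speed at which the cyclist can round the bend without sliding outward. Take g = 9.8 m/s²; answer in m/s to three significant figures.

On a flat curve, static friction is the only horizontal force, so it must supply the full centripetal force: μ_s m g = m v²/r.
Mass cancels: v_max = √(μ_s g r) = √(0.805 × 9.8 × 142) = √1120 = 33.47 m/s.

33.5 m/s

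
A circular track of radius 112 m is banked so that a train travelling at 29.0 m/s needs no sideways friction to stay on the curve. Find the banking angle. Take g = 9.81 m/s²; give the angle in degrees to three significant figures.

37.4°

With no friction, the horizontal component of the normal force provides the centripetal force: N sinθ = mv²/r, while N cosθ = mg vertically.
Dividing: tanθ = v²/(r g) = (29.0)²/(112 × 9.81) = 841.0/1099 = 0.7654.
θ = arctan(0.7654) = 37.43°.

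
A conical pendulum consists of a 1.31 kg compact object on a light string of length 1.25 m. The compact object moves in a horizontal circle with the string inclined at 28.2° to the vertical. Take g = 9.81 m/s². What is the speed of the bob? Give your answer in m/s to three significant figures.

The radius of the circle is r = L sinθ = 1.25 × sin 28.2° = 0.5907 m.
Horizontally T sinθ = mv²/r and vertically T cosθ = mg, so tanθ = v²/(rg).
v = √(r g tanθ) = √(0.5907 × 9.81 × 0.5362) = √3.107 = 1.763 m/s.

1.76 m/s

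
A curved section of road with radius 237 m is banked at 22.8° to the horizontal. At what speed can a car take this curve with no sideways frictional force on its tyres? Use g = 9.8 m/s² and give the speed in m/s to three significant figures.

On a frictionless banked curve, N sinθ = mv²/r and N cosθ = mg, so tanθ = v²/(rg).
v = √(r g tanθ) = √(237 × 9.8 × tan 22.8°) = √(237 × 9.8 × 0.4204) = √976.3 = 31.25 m/s.

31.2 m/s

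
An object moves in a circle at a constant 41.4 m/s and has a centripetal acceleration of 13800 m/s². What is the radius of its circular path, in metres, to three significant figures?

0.124 m

a_c = v²/r ⇒ r = v²/a_c = (41.4)²/13800 = 1714/13800 = 0.1242 m.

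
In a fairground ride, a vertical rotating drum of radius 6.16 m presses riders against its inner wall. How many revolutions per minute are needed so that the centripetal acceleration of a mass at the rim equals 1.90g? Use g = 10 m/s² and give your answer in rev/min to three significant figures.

Require ω²r = 1.90g, so ω = √(1.90 × 10.0/6.16) = 1.756 rad/s.
In rev/min: ω × 60/(2π) = 1.756 × 60/(2π) = 16.77 rev/min.

16.8 rev/min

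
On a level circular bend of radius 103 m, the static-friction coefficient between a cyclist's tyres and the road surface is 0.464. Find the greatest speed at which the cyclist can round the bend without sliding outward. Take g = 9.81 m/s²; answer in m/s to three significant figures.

21.7 m/s

The only inward force on a level bend is static friction, so at the limit f_s = μ_s N = μ_s m g = m v²/r.
Mass cancels: v_max = √(μ_s g r) = √(0.464 × 9.81 × 103) = √468.8 = 21.65 m/s.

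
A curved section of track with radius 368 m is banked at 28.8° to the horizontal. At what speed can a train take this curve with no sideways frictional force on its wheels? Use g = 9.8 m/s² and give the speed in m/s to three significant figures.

44.5 m/s

On a frictionless banked curve, N sinθ = mv²/r and N cosθ = mg, so tanθ = v²/(rg).
v = √(r g tanθ) = √(368 × 9.8 × tan 28.8°) = √(368 × 9.8 × 0.5498) = √1983 = 44.53 m/s.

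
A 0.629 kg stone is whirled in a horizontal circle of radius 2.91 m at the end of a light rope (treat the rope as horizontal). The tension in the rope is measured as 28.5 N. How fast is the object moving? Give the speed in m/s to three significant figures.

T = m v²/r ⇒ v = √(T r / m) = √(28.5 × 2.91 / 0.629) = √131.9 = 11.48 m/s.

11.5 m/s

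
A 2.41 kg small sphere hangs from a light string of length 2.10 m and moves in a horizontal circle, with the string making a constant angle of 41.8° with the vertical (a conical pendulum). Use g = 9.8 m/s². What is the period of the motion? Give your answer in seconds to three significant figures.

r = L sinθ = 1.400 m. From T sinθ = mω²r and T cosθ = mg: tanθ = ω²r/g, so ω² = g tanθ / r = g/(L cosθ).
ω = √(g/(L cosθ)) = √(9.8/(2.10 × 0.7455)) = √6.260 = 2.502 rad/s.
Period = 2π/ω = 2.511 s.

2.51 s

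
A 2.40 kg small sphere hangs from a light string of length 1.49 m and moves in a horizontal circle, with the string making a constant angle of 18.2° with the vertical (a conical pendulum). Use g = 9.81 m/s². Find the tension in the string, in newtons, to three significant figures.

Vertically the bob has no acceleration, so T cosθ = mg.
T = mg/cosθ = 2.40 × 9.81 / cos 18.2° = 23.54/0.9500 = 24.78 N.

24.8 N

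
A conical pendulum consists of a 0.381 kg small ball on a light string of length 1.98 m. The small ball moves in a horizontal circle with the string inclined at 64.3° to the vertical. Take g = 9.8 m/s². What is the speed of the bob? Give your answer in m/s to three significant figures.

The radius of the circle is r = L sinθ = 1.98 × sin 64.3° = 1.784 m.
Horizontally T sinθ = mv²/r and vertically T cosθ = mg, so tanθ = v²/(rg).
v = √(r g tanθ) = √(1.784 × 9.8 × 2.078) = √36.33 = 6.027 m/s.

6.03 m/s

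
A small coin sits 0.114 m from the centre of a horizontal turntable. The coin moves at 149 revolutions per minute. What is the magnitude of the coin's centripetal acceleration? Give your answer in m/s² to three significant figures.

27.8 m/s²

ω = 149 rev/min × 2π/60 = 15.60 rad/s, so v = ωr = 15.60 × 0.114 = 1.779 m/s.
a_c = v²/r = (1.779)²/0.114 = 3.164/0.114 = 27.75 m/s².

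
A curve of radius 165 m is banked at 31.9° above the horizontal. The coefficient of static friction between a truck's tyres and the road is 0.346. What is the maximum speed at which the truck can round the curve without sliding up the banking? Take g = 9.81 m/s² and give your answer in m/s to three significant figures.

44.7 m/s

At the maximum speed, friction acts down the slope at its limiting value f = μN. Radially (horizontal, toward centre): N sinθ + μN cosθ = mv²/r. Vertically: N cosθ − μN sinθ = mg.
Dividing: v² = r g (sinθ + μcosθ)/(cosθ − μsinθ).
sinθ + μcosθ = 0.5284 + 0.346×0.8490 = 0.8222; cosθ − μsinθ = 0.8490 − 0.346×0.5284 = 0.6661.
v² = 165 × 9.81 × 0.8222/0.6661 = 1998 m²/s², so v = 44.70 m/s.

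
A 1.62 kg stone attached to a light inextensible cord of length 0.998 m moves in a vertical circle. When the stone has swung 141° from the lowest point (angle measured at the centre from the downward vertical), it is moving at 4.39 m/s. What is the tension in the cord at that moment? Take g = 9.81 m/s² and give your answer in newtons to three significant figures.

Take the radial direction toward the centre of the circle as positive. The component of the weight along the string toward the centre is −mg cos φ (φ measured from the bottom), so Newton's second law along the string gives T − mg cos φ = m v²/r.
cos 141° = -0.7771, so T = m(v²/r + g cos φ) = 1.62 × ((4.39)²/0.998 + 9.81 × -0.7771) = 1.62 × (19.31 + (-7.624)) = 1.62 × 11.69 = 18.93 N.

18.9 N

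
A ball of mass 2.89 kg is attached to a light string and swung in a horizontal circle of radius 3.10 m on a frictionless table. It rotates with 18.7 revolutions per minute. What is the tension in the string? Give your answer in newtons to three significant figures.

34.4 N

ω = 18.7 rev/min × 2π/60 = 1.958 rad/s, so v = ωr = 1.958 × 3.10 = 6.071 m/s.
The tension is the only horizontal force, so it supplies the full centripetal force: T = m v²/r = 2.89 × (6.071)²/3.10 = 2.89 × 36.85/3.10 = 34.36 N.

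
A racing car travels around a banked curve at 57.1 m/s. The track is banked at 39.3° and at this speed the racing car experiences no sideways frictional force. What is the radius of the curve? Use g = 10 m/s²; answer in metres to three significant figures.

398 m

Frictionless banking: tanθ = v²/(rg), so r = v²/(g tanθ).
r = (57.1)²/(10.0 × tan 39.3°) = 3260/(10.0 × 0.8185) = 3260/8.185 = 398.3 m.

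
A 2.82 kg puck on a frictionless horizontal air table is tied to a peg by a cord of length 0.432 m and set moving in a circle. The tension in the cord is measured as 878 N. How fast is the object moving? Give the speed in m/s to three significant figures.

11.6 m/s

T = m v²/r ⇒ v = √(T r / m) = √(878 × 0.432 / 2.82) = √134.5 = 11.60 m/s.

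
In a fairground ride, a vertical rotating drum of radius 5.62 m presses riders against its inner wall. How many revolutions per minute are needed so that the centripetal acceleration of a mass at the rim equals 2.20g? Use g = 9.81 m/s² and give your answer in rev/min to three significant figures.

Require ω²r = 2.20g, so ω = √(2.20 × 9.81/5.62) = 1.960 rad/s.
In rev/min: ω × 60/(2π) = 1.960 × 60/(2π) = 18.71 rev/min.

18.7 rev/min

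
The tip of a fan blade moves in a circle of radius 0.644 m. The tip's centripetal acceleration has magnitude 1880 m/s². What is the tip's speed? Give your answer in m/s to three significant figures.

34.8 m/s

a_c = v²/r ⇒ v = √(a_c · r) = √(1880 × 0.644) = √1211 = 34.80 m/s.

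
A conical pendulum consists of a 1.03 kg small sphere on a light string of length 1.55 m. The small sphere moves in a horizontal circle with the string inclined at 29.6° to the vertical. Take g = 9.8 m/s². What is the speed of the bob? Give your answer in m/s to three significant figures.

The radius of the circle is r = L sinθ = 1.55 × sin 29.6° = 0.7656 m.
Horizontally T sinθ = mv²/r and vertically T cosθ = mg, so tanθ = v²/(rg).
v = √(r g tanθ) = √(0.7656 × 9.8 × 0.5681) = √4.262 = 2.065 m/s.

2.06 m/s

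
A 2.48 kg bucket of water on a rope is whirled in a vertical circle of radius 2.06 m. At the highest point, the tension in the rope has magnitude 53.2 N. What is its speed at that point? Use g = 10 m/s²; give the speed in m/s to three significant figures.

At the top, T + mg = mv²/r, so v = √(r(T/m + g)) = √(2.06 × (53.2/2.48 + 10.0)) = √(2.06 × 31.45) = √64.79 = 8.049 m/s.

8.05 m/s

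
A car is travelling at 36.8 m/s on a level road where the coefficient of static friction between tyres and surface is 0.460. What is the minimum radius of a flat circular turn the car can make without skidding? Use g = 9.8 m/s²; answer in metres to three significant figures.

300 m

At the limit, μ_s m g = m v²/r, so r_min = v²/(μ_s g) = (36.8)²/(0.460 × 9.8) = 1354/4.508 = 300.4 m.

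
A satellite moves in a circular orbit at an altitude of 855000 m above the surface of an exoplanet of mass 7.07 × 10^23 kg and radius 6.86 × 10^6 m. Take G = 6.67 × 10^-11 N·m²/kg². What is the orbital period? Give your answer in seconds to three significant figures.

19600 s

r = R + h = 6.86 × 10^6 + 855000 = 7.715 × 10^6 m. Gravity provides the centripetal force: G M m / r² = m v² / r ⇒ v = √(GM/r) = 2472 m/s.
T = 2πr/v = 2π × 7.715 × 10^6 / 2472 = 19610 s.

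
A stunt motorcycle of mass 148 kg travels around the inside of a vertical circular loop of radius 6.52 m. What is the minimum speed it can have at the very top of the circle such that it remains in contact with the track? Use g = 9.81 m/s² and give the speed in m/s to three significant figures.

At the highest point the centre is directly below, so both the weight and N act inward: N + mg = mv²/r.
At minimum speed N → 0, so mg = mv_min²/r ⇒ v_min = √(g r) = √(9.81 × 6.52) = 7.998 m/s.

8.00 m/s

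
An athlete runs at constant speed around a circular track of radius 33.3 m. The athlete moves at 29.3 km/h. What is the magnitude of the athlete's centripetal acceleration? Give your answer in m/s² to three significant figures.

1.99 m/s²

v = 29.3 km/h = 29.3/3.6 = 8.139 m/s.
a_c = v²/r = (8.139)²/33.3 = 66.24/33.3 = 1.989 m/s².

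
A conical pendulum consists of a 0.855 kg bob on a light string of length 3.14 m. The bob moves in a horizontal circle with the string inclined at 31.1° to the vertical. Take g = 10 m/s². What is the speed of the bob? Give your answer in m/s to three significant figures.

The radius of the circle is r = L sinθ = 3.14 × sin 31.1° = 1.622 m.
Horizontally T sinθ = mv²/r and vertically T cosθ = mg, so tanθ = v²/(rg).
v = √(r g tanθ) = √(1.622 × 10.0 × 0.6032) = √9.784 = 3.128 m/s.

3.13 m/s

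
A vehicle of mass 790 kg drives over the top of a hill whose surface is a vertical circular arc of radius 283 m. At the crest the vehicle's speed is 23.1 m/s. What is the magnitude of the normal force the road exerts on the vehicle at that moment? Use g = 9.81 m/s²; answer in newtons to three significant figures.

At the crest the centripetal acceleration points downward (toward the centre of the arc), so mg − N = mv²/r.
N = m(g − v²/r) = 790 × (9.81 − (23.1)²/283) = 790 × (9.81 − 1.886) = 790 × 7.924 = 6260 N.

6260 N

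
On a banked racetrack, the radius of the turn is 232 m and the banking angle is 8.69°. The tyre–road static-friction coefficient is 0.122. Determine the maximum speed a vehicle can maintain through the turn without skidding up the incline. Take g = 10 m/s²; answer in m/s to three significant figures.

At the maximum speed, friction acts down the slope at its limiting value f = μN. Radially (horizontal, toward centre): N sinθ + μN cosθ = mv²/r. Vertically: N cosθ − μN sinθ = mg.
Dividing: v² = r g (sinθ + μcosθ)/(cosθ − μsinθ).
sinθ + μcosθ = 0.1511 + 0.122×0.9885 = 0.2717; cosθ − μsinθ = 0.9885 − 0.122×0.1511 = 0.9701.
v² = 232 × 10.0 × 0.2717/0.9701 = 649.8 m²/s², so v = 25.49 m/s.

25.5 m/s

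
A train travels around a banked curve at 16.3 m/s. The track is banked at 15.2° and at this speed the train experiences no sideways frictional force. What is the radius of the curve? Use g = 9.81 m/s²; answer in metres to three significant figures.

99.7 m

Frictionless banking: tanθ = v²/(rg), so r = v²/(g tanθ).
r = (16.3)²/(9.81 × tan 15.2°) = 265.7/(9.81 × 0.2717) = 265.7/2.665 = 99.68 m.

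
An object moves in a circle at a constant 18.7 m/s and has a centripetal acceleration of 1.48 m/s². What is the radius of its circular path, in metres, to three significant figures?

236 m

a_c = v²/r ⇒ r = v²/a_c = (18.7)²/1.48 = 349.7/1.48 = 236.3 m.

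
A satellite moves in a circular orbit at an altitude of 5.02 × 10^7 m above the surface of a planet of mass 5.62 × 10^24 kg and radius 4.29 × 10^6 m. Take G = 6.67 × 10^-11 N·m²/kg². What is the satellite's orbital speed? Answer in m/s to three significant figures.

Orbital radius r = R + h = 4.29 × 10^6 + 5.02 × 10^7 = 5.449 × 10^7 m.
Gravity supplies the centripetal force: G M m / r² = m v² / r, so v = √(GM/r).
v = √(6.67 × 10^-11 × 5.62 × 10^24 / 5.449 × 10^7) = √(6.879 × 10^6) = 2623 m/s.

2620 m/s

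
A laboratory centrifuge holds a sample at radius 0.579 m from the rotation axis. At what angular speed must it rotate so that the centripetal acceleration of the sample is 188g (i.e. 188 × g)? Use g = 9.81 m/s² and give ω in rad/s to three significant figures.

Centripetal acceleration a_c = ω²r. Setting ω²r = 188g:
ω = √(188g / r) = √(188 × 9.81 / 0.579) = √3185 = 56.44 rad/s.

56.4 rad/s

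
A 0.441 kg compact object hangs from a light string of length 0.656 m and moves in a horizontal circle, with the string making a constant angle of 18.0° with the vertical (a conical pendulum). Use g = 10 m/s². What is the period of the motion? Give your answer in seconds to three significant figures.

r = L sinθ = 0.2027 m. From T sinθ = mω²r and T cosθ = mg: tanθ = ω²r/g, so ω² = g tanθ / r = g/(L cosθ).
ω = √(g/(L cosθ)) = √(10.0/(0.656 × 0.9511)) = √16.03 = 4.004 rad/s.
Period = 2π/ω = 1.569 s.

1.57 s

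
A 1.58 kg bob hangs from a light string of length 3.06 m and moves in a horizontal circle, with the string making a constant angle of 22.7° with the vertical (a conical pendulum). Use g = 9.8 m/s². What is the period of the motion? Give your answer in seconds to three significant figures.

r = L sinθ = 1.181 m. From T sinθ = mω²r and T cosθ = mg: tanθ = ω²r/g, so ω² = g tanθ / r = g/(L cosθ).
ω = √(g/(L cosθ)) = √(9.8/(3.06 × 0.9225)) = √3.472 = 1.863 rad/s.
Period = 2π/ω = 3.372 s.

3.37 s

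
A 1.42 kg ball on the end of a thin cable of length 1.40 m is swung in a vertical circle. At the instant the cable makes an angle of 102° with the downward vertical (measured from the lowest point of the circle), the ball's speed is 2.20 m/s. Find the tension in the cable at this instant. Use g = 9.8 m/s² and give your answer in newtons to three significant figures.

Take the radial direction toward the centre of the circle as positive. The component of the weight along the string toward the centre is −mg cos φ (φ measured from the bottom), so Newton's second law along the string gives T − mg cos φ = m v²/r.
cos 102° = -0.2079, so T = m(v²/r + g cos φ) = 1.42 × ((2.20)²/1.40 + 9.8 × -0.2079) = 1.42 × (3.457 + (-2.038)) = 1.42 × 1.420 = 2.016 N.

2.02 N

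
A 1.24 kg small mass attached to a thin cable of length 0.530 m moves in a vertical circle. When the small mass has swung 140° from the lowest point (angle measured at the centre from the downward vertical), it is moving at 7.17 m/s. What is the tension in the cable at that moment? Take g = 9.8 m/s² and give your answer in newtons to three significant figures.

111 N

Take the radial direction toward the centre of the circle as positive. The component of the weight along the string toward the centre is −mg cos φ (φ measured from the bottom), so Newton's second law along the string gives T − mg cos φ = m v²/r.
cos 140° = -0.7660, so T = m(v²/r + g cos φ) = 1.24 × ((7.17)²/0.530 + 9.8 × -0.7660) = 1.24 × (97.00 + (-7.507)) = 1.24 × 89.49 = 111.0 N.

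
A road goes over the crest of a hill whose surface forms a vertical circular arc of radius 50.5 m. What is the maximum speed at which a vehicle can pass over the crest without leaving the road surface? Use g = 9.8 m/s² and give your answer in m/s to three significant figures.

22.2 m/s

At the crest the centre of the circle is below the vehicle, so the net downward (centripetal) force is mg − N = mv²/r.
The vehicle leaves the road when N → 0, giving v_max = √(g r) = √(9.8 × 50.5) = 22.25 m/s.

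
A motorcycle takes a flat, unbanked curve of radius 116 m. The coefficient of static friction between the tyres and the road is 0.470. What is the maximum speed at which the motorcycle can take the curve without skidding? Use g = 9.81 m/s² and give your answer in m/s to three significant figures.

On a flat curve, static friction is the only horizontal force, so it must supply the full centripetal force: μ_s m g = m v²/r.
Mass cancels: v_max = √(μ_s g r) = √(0.470 × 9.81 × 116) = √534.8 = 23.13 m/s.

23.1 m/s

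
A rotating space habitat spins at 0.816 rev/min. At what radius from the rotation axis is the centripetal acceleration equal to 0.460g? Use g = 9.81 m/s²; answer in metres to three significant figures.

ω = 0.816 rev/min × 2π/60 = 0.08545 rad/s.
a_c = ω²r = 0.460g ⇒ r = 0.460 × 9.81 / (0.08545)² = 4.513/0.007302 = 618.0 m.

618 m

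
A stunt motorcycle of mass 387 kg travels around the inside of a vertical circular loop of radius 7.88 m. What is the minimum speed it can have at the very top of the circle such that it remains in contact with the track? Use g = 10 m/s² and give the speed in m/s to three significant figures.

At the top, both weight mg and N point toward the centre: N + mg = mv²/r.
At minimum speed N → 0, so mg = mv_min²/r ⇒ v_min = √(g r) = √(10.0 × 7.88) = 8.877 m/s.

8.88 m/s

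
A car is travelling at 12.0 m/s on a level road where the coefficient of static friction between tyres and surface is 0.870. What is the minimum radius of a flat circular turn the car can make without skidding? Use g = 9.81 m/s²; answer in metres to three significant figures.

At the limit, μ_s m g = m v²/r, so r_min = v²/(μ_s g) = (12.0)²/(0.870 × 9.81) = 144.0/8.535 = 16.87 m.

16.9 m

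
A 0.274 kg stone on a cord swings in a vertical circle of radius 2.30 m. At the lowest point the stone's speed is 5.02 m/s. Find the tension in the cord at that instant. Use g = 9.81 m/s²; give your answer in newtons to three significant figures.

At the lowest point, T points up (toward the centre) and the weight mg points down (away from the centre), so the net inward force is T − mg = mv²/r.
T = m(v²/r + g) = 0.274 × ((5.02)²/2.30 + 9.81) = 0.274 × (10.96 + 9.81) = 0.274 × 20.77 = 5.690 N.

5.69 N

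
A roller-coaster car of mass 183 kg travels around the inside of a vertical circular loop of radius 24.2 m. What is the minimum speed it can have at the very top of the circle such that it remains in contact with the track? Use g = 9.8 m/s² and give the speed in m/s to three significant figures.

15.4 m/s

At the highest point the centre is directly below, so both the weight and N act inward: N + mg = mv²/r.
At minimum speed N → 0, so mg = mv_min²/r ⇒ v_min = √(g r) = √(9.8 × 24.2) = 15.40 m/s.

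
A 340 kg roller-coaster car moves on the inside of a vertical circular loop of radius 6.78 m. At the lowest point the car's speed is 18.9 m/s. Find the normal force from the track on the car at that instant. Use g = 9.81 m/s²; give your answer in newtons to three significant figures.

At the lowest point, N points up (toward the centre) and the weight mg points down (away from the centre), so the net inward force is N − mg = mv²/r.
N = m(v²/r + g) = 340 × ((18.9)²/6.78 + 9.81) = 340 × (52.69 + 9.81) = 340 × 62.50 = 21250 N.

21200 N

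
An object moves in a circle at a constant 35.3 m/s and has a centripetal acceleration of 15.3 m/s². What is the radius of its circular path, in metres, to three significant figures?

a_c = v²/r ⇒ r = v²/a_c = (35.3)²/15.3 = 1246/15.3 = 81.44 m.

81.4 m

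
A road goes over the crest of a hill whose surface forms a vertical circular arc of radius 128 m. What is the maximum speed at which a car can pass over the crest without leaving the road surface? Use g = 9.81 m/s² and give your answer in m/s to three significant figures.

35.4 m/s

At the crest the centre of the circle is below the car, so the net downward (centripetal) force is mg − N = mv²/r.
The car leaves the road when N → 0, giving v_max = √(g r) = √(9.81 × 128) = 35.44 m/s.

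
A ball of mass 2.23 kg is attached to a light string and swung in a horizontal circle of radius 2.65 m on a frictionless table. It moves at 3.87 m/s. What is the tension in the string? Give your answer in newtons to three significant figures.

12.6 N

The tension is the only horizontal force, so it supplies the full centripetal force: T = m v²/r = 2.23 × (3.870)²/2.65 = 2.23 × 14.98/2.65 = 12.60 N.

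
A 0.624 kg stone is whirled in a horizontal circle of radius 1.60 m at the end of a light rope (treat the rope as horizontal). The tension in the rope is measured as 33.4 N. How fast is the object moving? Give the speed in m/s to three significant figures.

T = m v²/r ⇒ v = √(T r / m) = √(33.4 × 1.60 / 0.624) = √85.64 = 9.254 m/s.

9.25 m/s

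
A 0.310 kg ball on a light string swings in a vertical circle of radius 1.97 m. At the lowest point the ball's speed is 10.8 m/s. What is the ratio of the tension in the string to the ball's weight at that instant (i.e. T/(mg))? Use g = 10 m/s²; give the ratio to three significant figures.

At the bottom, T − mg = mv²/r, so T = m(v²/r + g) and T/(mg) = v²/(rg) + 1 = (10.8)²/(1.97 × 10.0) + 1 = 5.921 + 1 = 6.921.

6.92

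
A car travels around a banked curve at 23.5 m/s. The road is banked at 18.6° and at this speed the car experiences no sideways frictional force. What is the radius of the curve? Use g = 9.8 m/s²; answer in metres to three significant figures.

167 m

Frictionless banking: tanθ = v²/(rg), so r = v²/(g tanθ).
r = (23.5)²/(9.8 × tan 18.6°) = 552.2/(9.8 × 0.3365) = 552.2/3.298 = 167.4 m.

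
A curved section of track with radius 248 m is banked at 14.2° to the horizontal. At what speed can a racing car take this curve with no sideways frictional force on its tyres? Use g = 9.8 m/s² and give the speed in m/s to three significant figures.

On a frictionless banked curve, N sinθ = mv²/r and N cosθ = mg, so tanθ = v²/(rg).
v = √(r g tanθ) = √(248 × 9.8 × tan 14.2°) = √(248 × 9.8 × 0.2530) = √615.0 = 24.80 m/s.

24.8 m/s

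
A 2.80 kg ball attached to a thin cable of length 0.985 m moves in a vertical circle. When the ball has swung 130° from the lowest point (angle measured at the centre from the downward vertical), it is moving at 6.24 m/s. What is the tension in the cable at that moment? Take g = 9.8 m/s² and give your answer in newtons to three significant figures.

93.0 N

Take the radial direction toward the centre of the circle as positive. The component of the weight along the string toward the centre is −mg cos φ (φ measured from the bottom), so Newton's second law along the string gives T − mg cos φ = m v²/r.
cos 130° = -0.6428, so T = m(v²/r + g cos φ) = 2.80 × ((6.24)²/0.985 + 9.8 × -0.6428) = 2.80 × (39.53 + (-6.299)) = 2.80 × 33.23 = 93.05 N.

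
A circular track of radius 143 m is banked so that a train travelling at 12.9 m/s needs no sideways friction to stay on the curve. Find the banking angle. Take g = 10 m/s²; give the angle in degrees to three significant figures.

With no friction, the horizontal component of the normal force provides the centripetal force: N sinθ = mv²/r, while N cosθ = mg vertically.
Dividing: tanθ = v²/(r g) = (12.9)²/(143 × 10.0) = 166.4/1430 = 0.1164.
θ = arctan(0.1164) = 6.638°.

6.64°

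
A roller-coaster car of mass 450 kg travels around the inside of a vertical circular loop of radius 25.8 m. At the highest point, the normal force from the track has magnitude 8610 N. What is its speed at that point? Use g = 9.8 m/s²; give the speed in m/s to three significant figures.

27.3 m/s

At the top, N + mg = mv²/r, so v = √(r(N/m + g)) = √(25.8 × (8610/450 + 9.8)) = √(25.8 × 28.93) = √746.5 = 27.32 m/s.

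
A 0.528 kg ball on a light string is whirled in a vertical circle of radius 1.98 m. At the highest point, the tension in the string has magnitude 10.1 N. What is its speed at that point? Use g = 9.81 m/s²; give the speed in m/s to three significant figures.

7.57 m/s

At the top, T + mg = mv²/r, so v = √(r(T/m + g)) = √(1.98 × (10.1/0.528 + 9.81)) = √(1.98 × 28.94) = √57.30 = 7.570 m/s.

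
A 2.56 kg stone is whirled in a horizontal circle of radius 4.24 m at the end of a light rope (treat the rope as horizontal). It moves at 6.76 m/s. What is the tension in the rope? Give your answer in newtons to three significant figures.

27.6 N

The tension is the only horizontal force, so it supplies the full centripetal force: T = m v²/r = 2.56 × (6.760)²/4.24 = 2.56 × 45.70/4.24 = 27.59 N.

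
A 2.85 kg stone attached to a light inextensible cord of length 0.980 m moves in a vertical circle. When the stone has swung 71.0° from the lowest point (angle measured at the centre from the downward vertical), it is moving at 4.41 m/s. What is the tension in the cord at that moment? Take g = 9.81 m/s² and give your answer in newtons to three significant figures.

65.7 N

Take the radial direction toward the centre of the circle as positive. The component of the weight along the string toward the centre is −mg cos φ (φ measured from the bottom), so Newton's second law along the string gives T − mg cos φ = m v²/r.
cos 71.0° = 0.3256, so T = m(v²/r + g cos φ) = 2.85 × ((4.41)²/0.980 + 9.81 × 0.3256) = 2.85 × (19.84 + (3.194)) = 2.85 × 23.04 = 65.66 N.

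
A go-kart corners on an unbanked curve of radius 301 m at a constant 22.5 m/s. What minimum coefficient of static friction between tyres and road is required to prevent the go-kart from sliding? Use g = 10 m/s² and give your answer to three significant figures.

0.168

Friction provides the centripetal force: μ_s m g = m v²/r, so μ_s = v²/(g r) = (22.50)²/(10.0 × 301) = 506.2/3010 = 0.1682.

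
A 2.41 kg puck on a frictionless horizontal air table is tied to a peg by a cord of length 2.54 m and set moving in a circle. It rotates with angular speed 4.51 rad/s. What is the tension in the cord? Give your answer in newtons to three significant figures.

125 N

v = ωr = 4.51 × 2.54 = 11.46 m/s.
The tension is the only horizontal force, so it supplies the full centripetal force: T = m v²/r = 2.41 × (11.46)²/2.54 = 2.41 × 131.2/2.54 = 124.5 N.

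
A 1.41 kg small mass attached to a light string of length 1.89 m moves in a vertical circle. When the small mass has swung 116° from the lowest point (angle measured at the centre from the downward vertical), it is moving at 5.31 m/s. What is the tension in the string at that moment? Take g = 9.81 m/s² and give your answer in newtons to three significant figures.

15.0 N

Take the radial direction toward the centre of the circle as positive. The component of the weight along the string toward the centre is −mg cos φ (φ measured from the bottom), so Newton's second law along the string gives T − mg cos φ = m v²/r.
cos 116° = -0.4384, so T = m(v²/r + g cos φ) = 1.41 × ((5.31)²/1.89 + 9.81 × -0.4384) = 1.41 × (14.92 + (-4.300)) = 1.41 × 10.62 = 14.97 N.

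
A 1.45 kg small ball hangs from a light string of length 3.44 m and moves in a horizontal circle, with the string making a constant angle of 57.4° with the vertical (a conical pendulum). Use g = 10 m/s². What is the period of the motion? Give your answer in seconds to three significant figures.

r = L sinθ = 2.898 m. From T sinθ = mω²r and T cosθ = mg: tanθ = ω²r/g, so ω² = g tanθ / r = g/(L cosθ).
ω = √(g/(L cosθ)) = √(10.0/(3.44 × 0.5388)) = √5.396 = 2.323 rad/s.
Period = 2π/ω = 2.705 s.

2.70 s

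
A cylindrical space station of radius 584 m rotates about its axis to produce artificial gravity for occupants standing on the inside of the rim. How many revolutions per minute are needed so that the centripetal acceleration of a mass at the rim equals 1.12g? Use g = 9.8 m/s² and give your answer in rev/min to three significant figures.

Require ω²r = 1.12g, so ω = √(1.12 × 9.8/584) = 0.1371 rad/s.
In rev/min: ω × 60/(2π) = 0.1371 × 60/(2π) = 1.309 rev/min.

1.31 rev/min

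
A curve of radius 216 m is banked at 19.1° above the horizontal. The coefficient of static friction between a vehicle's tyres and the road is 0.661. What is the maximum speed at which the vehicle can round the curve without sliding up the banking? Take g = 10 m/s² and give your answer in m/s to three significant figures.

53.1 m/s

At the maximum speed, friction acts down the slope at its limiting value f = μN. Radially (horizontal, toward centre): N sinθ + μN cosθ = mv²/r. Vertically: N cosθ − μN sinθ = mg.
Dividing: v² = r g (sinθ + μcosθ)/(cosθ − μsinθ).
sinθ + μcosθ = 0.3272 + 0.661×0.9449 = 0.9518; cosθ − μsinθ = 0.9449 − 0.661×0.3272 = 0.7287.
v² = 216 × 10.0 × 0.9518/0.7287 = 2822 m²/s², so v = 53.12 m/s.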